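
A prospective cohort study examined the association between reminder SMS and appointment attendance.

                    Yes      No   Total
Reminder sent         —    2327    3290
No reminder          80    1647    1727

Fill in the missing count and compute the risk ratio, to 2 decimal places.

6.32

The missing cell is in the exposed row: 3290 − 2327 = 963.
So a = 963, b = 2327, c = 80, d = 1647.
RR = [a/(a+b)] / [c/(c+d)] = (963/3290) / (80/1727) = 0.29271/0.04632 = 6.31877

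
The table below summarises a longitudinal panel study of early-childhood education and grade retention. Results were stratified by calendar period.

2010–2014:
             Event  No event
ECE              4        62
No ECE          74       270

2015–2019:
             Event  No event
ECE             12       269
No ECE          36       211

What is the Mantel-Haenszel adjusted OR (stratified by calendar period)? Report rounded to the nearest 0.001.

OR_MH = Σ(aᵢdᵢ/nᵢ) / Σ(bᵢcᵢ/nᵢ), where nᵢ is the stratum total.
Stratum 1 (2010–2014): n = 410; a·d/n = 4·270/410 = 2.6341; b·c/n = 62·74/410 = 11.1902
Stratum 2 (2015–2019): n = 528; a·d/n = 12·211/528 = 4.7955; b·c/n = 269·36/528 = 18.3409
OR_MH = (2.6341 + 4.7955) / (11.1902 + 18.3409) = 7.4296 / 29.5312 = 0.25159

0.252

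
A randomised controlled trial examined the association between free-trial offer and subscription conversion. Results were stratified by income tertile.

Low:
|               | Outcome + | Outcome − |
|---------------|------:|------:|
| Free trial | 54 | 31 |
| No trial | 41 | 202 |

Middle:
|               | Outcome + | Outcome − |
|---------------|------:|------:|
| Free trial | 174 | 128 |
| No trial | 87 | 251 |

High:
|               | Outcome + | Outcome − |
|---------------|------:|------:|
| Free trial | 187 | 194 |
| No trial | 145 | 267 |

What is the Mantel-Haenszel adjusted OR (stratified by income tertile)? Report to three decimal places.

OR_MH = Σ(aᵢdᵢ/nᵢ) / Σ(bᵢcᵢ/nᵢ), where nᵢ is the stratum total.
Stratum 1 (Low): n = 328; a·d/n = 54·202/328 = 33.2561; b·c/n = 31·41/328 = 3.8750
Stratum 2 (Middle): n = 640; a·d/n = 174·251/640 = 68.2406; b·c/n = 128·87/640 = 17.4000
Stratum 3 (High): n = 793; a·d/n = 187·267/793 = 62.9622; b·c/n = 194·145/793 = 35.4729
OR_MH = (33.2561 + 68.2406 + 62.9622) / (3.8750 + 17.4000 + 35.4729) = 164.4589 / 56.7479 = 2.89806

2.898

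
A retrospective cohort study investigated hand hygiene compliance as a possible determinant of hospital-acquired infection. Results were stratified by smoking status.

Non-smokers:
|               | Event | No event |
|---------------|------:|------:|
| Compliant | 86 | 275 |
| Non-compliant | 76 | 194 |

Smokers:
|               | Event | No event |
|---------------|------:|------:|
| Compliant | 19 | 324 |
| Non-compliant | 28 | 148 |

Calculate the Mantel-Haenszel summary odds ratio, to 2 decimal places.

0.63

OR_MH = Σ(aᵢdᵢ/nᵢ) / Σ(bᵢcᵢ/nᵢ), where nᵢ is the stratum total.
Stratum 1 (Non-smokers): n = 631; a·d/n = 86·194/631 = 26.4406; b·c/n = 275·76/631 = 33.1220
Stratum 2 (Smokers): n = 519; a·d/n = 19·148/519 = 5.4181; b·c/n = 324·28/519 = 17.4798
OR_MH = (26.4406 + 5.4181) / (33.1220 + 17.4798) = 31.8587 / 50.6018 = 0.62960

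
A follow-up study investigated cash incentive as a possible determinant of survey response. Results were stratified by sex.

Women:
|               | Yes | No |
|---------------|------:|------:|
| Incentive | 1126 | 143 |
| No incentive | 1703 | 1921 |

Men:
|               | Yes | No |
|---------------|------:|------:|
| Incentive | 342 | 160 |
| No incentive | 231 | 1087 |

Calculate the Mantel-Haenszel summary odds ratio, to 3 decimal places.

9.223

OR_MH = Σ(aᵢdᵢ/nᵢ) / Σ(bᵢcᵢ/nᵢ), where nᵢ is the stratum total.
Stratum 1 (Women): n = 4893; a·d/n = 1126·1921/4893 = 442.0695; b·c/n = 143·1703/4893 = 49.7709
Stratum 2 (Men): n = 1820; a·d/n = 342·1087/1820 = 204.2604; b·c/n = 160·231/1820 = 20.3077
OR_MH = (442.0695 + 204.2604) / (49.7709 + 20.3077) = 646.3299 / 70.0786 = 9.22293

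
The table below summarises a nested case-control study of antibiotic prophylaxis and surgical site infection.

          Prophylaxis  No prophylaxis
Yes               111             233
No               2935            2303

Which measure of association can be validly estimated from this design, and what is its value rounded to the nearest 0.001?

Reading the table with exposure as columns: a = 111 (Prophylaxis, case), b = 2935 (Prophylaxis, non-case), c = 233 (No prophylaxis, case), d = 2303.
This is a nested case-control study: participants were sampled on outcome status, so risks in the source population cannot be estimated directly — relative risk is not valid here. The odds ratio is the appropriate measure.
OR = (a·d)/(b·c) = (111 × 2303) / (2935 × 233) = 255633 / 683855 = 0.37381

0.374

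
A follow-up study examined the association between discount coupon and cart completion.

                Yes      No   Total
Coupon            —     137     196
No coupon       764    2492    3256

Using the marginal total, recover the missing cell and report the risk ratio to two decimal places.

The missing cell is in the exposed row: 196 − 137 = 59.
So a = 59, b = 137, c = 764, d = 2492.
RR = [a/(a+b)] / [c/(c+d)] = (59/196) / (764/3256) = 0.30102/0.23464 = 1.28288

1.28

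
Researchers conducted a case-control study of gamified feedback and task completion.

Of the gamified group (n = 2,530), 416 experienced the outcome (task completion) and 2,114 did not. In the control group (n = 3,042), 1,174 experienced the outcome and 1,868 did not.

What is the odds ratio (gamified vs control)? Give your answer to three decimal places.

0.313

From the description: a = 416, b = 2114, c = 1174, d = 1868.
OR = (a·d)/(b·c) = (416 × 1868) / (2114 × 1174) = 777088 / 2481836 = 0.31311
Exposure is associated with lower odds of task completion (OR = 0.31 < 1).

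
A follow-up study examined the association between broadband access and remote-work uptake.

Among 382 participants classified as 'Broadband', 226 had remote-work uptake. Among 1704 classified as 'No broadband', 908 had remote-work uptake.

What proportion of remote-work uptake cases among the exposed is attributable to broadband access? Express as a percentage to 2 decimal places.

From the description: a = 226, b = 156, c = 908, d = 796.
Risk in exposed = 226/382 = 0.59162; risk in unexposed = 908/1704 = 0.53286.
RR = 0.59162/0.53286 = 1.11027
AR% = (RR − 1)/RR × 100 = (1.11027 − 1)/1.11027 × 100 = 9.9319%

9.93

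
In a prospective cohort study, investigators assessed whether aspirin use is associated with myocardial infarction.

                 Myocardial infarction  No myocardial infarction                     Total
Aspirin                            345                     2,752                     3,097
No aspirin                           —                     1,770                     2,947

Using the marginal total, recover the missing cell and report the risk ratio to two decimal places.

The missing cell is in the unexposed row: 2947 − 1770 = 1177.
So a = 345, b = 2752, c = 1177, d = 1770.
RR = [a/(a+b)] / [c/(c+d)] = (345/3097) / (1177/2947) = 0.11140/0.39939 = 0.27892

0.28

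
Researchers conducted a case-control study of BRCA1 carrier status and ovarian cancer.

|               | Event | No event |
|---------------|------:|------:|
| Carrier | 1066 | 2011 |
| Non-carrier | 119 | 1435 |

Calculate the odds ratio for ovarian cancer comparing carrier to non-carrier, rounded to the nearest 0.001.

Cells: a = 1066, b = 2011, c = 119, d = 1435.
OR = (a·d)/(b·c) = (1066 × 1435) / (2011 × 119) = 1529710 / 239309 = 6.39220
The odds of ovarian cancer are about 6.39 times as high in the carrier group.

6.392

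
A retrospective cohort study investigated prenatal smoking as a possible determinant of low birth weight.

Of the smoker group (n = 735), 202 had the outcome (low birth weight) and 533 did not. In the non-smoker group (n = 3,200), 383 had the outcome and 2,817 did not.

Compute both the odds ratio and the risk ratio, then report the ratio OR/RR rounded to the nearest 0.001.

1.214

From the description: a = 202, b = 533, c = 383, d = 2817.
OR = (202·2817)/(533·383) = 569034/204139 = 2.78748
Risk in exposed = 202/735 = 0.27483; risk in unexposed = 383/3200 = 0.11969; RR = 2.29623
OR/RR = 2.78748 / 2.29623 = 1.21394
The outcome is not rare, so the OR lies further from 1 than the RR.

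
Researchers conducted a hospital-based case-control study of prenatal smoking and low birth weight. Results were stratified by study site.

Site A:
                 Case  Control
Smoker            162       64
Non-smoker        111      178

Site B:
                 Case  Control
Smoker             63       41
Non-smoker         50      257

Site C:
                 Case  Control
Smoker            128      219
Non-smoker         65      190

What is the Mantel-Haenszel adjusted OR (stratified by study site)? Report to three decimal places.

3.200

OR_MH = Σ(aᵢdᵢ/nᵢ) / Σ(bᵢcᵢ/nᵢ), where nᵢ is the stratum total.
Stratum 1 (Site A): n = 515; a·d/n = 162·178/515 = 55.9922; b·c/n = 64·111/515 = 13.7942
Stratum 2 (Site B): n = 411; a·d/n = 63·257/411 = 39.3942; b·c/n = 41·50/411 = 4.9878
Stratum 3 (Site C): n = 602; a·d/n = 128·190/602 = 40.3987; b·c/n = 219·65/602 = 23.6462
OR_MH = (55.9922 + 39.3942 + 40.3987) / (13.7942 + 4.9878 + 23.6462) = 135.7851 / 42.4282 = 3.20035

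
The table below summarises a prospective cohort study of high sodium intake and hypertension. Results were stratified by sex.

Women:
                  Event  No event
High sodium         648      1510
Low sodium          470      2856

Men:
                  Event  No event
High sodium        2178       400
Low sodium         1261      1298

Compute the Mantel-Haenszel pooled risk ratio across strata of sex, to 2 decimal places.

RR_MH = Σ(aᵢ·n₀ᵢ/nᵢ) / Σ(cᵢ·n₁ᵢ/nᵢ), with n₁ᵢ = aᵢ+bᵢ (exposed), n₀ᵢ = cᵢ+dᵢ (unexposed), nᵢ = n₁ᵢ+n₀ᵢ.
Stratum 1 (Women): n₁ = 2158, n₀ = 3326, n = 5484; a·n₀/n = 648·3326/5484 = 393.0066; c·n₁/n = 470·2158/5484 = 184.9489
Stratum 2 (Men): n₁ = 2578, n₀ = 2559, n = 5137; a·n₀/n = 2178·2559/5137 = 1084.9722; c·n₁/n = 1261·2578/5137 = 632.8320
RR_MH = (393.0066 + 1084.9722) / (184.9489 + 632.8320) = 1477.9787 / 817.7809 = 1.80730

1.81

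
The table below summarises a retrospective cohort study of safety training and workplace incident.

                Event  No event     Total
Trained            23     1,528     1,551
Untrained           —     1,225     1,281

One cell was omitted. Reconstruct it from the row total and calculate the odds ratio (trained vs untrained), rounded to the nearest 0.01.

0.33

The missing cell is in the unexposed row: 1281 − 1225 = 56.
So a = 23, b = 1528, c = 56, d = 1225.
OR = (a·d)/(b·c) = (23 × 1225) / (1528 × 56) = 28175 / 85568 = 0.32927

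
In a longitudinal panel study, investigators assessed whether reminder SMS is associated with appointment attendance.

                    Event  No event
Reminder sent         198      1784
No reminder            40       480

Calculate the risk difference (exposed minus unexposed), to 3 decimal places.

0.023

Cells: a = 198, b = 1784, c = 40, d = 480.
Risk in exposed = 198/1982 = 0.099899; risk in unexposed = 40/520 = 0.076923.
Risk difference = 0.099899 − 0.076923 = 0.022976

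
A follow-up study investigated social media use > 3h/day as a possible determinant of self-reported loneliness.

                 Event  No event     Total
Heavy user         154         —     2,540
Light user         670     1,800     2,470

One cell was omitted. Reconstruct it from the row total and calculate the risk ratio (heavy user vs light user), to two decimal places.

0.22

The missing cell is in the exposed row: 2540 − 154 = 2386.
So a = 154, b = 2386, c = 670, d = 1800.
RR = [a/(a+b)] / [c/(c+d)] = (154/2540) / (670/2470) = 0.06063/0.27126 = 0.22352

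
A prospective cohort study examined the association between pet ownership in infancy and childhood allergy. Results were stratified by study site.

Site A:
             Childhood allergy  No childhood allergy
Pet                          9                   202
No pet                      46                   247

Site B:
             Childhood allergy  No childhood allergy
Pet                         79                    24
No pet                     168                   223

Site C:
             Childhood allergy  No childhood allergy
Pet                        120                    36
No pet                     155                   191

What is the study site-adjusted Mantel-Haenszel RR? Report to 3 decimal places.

1.469

RR_MH = Σ(aᵢ·n₀ᵢ/nᵢ) / Σ(cᵢ·n₁ᵢ/nᵢ), with n₁ᵢ = aᵢ+bᵢ (exposed), n₀ᵢ = cᵢ+dᵢ (unexposed), nᵢ = n₁ᵢ+n₀ᵢ.
Stratum 1 (Site A): n₁ = 211, n₀ = 293, n = 504; a·n₀/n = 9·293/504 = 5.2321; c·n₁/n = 46·211/504 = 19.2579
Stratum 2 (Site B): n₁ = 103, n₀ = 391, n = 494; a·n₀/n = 79·391/494 = 62.5283; c·n₁/n = 168·103/494 = 35.0283
Stratum 3 (Site C): n₁ = 156, n₀ = 346, n = 502; a·n₀/n = 120·346/502 = 82.7092; c·n₁/n = 155·156/502 = 48.1673
RR_MH = (5.2321 + 62.5283 + 82.7092) / (19.2579 + 35.0283 + 48.1673) = 150.4696 / 102.4536 = 1.46866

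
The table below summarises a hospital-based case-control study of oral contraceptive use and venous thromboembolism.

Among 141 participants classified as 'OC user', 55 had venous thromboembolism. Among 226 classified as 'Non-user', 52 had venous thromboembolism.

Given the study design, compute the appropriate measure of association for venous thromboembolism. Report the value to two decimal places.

2.14

From the description: a = 55, b = 86, c = 52, d = 174.
This is a hospital-based case-control study: participants were sampled on outcome status, so risks in the source population cannot be estimated directly — relative risk is not valid here. The odds ratio is the appropriate measure.
OR = (a·d)/(b·c) = (55 × 174) / (86 × 52) = 9570 / 4472 = 2.13998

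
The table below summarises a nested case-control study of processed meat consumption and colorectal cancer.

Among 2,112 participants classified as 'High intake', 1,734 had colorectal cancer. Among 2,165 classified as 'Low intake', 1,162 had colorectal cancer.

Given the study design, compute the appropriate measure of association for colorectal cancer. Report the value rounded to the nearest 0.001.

From the description: a = 1734, b = 378, c = 1162, d = 1003.
This is a nested case-control study: participants were sampled on outcome status, so risks in the source population cannot be estimated directly — relative risk is not valid here. The odds ratio is the appropriate measure.
OR = (a·d)/(b·c) = (1734 × 1003) / (378 × 1162) = 1739202 / 439236 = 3.95961

3.960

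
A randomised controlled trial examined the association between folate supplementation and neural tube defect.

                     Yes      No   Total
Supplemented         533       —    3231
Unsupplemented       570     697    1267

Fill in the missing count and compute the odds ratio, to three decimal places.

0.242

The missing cell is in the exposed row: 3231 − 533 = 2698.
So a = 533, b = 2698, c = 570, d = 697.
OR = (a·d)/(b·c) = (533 × 697) / (2698 × 570) = 371501 / 1537860 = 0.24157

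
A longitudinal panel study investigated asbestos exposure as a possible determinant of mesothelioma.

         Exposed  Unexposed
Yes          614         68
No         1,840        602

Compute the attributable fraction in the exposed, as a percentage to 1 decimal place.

59.4

Reading the table with exposure as columns: a = 614 (Exposed, case), b = 1840 (Exposed, non-case), c = 68 (Unexposed, case), d = 602.
Risk in exposed = 614/2454 = 0.25020; risk in unexposed = 68/670 = 0.10149.
RR = 0.25020/0.10149 = 2.46524
AR% = (RR − 1)/RR × 100 = (2.46524 − 1)/2.46524 × 100 = 59.4360%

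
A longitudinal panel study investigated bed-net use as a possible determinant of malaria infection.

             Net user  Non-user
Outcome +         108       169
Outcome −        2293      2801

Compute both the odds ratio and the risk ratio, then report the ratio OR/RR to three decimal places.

0.988

Reading the table with exposure as columns: a = 108 (Net user, case), b = 2293 (Net user, non-case), c = 169 (Non-user, case), d = 2801.
OR = (108·2801)/(2293·169) = 302508/387517 = 0.78063
Risk in exposed = 108/2401 = 0.04498; risk in unexposed = 169/2970 = 0.05690; RR = 0.79050
OR/RR = 0.78063 / 0.79050 = 0.98752
The outcome is rare in both groups, so OR ≈ RR (ratio near 1).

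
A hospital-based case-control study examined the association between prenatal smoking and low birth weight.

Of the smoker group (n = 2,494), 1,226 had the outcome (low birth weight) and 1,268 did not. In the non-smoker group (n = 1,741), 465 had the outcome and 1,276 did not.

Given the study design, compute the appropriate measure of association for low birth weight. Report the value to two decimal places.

2.65

From the description: a = 1226, b = 1268, c = 465, d = 1276.
This is a hospital-based case-control study: participants were sampled on outcome status, so risks in the source population cannot be estimated directly — relative risk is not valid here. The odds ratio is the appropriate measure.
OR = (a·d)/(b·c) = (1226 × 1276) / (1268 × 465) = 1564376 / 589620 = 2.65319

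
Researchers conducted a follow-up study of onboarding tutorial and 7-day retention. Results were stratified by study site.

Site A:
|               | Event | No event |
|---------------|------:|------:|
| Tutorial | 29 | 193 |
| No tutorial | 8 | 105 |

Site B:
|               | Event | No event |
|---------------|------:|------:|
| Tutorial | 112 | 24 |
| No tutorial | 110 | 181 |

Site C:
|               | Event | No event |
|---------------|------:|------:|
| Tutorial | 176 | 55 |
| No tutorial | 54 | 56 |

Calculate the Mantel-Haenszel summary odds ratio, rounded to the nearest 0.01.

4.38

OR_MH = Σ(aᵢdᵢ/nᵢ) / Σ(bᵢcᵢ/nᵢ), where nᵢ is the stratum total.
Stratum 1 (Site A): n = 335; a·d/n = 29·105/335 = 9.0896; b·c/n = 193·8/335 = 4.6090
Stratum 2 (Site B): n = 427; a·d/n = 112·181/427 = 47.4754; b·c/n = 24·110/427 = 6.1827
Stratum 3 (Site C): n = 341; a·d/n = 176·56/341 = 28.9032; b·c/n = 55·54/341 = 8.7097
OR_MH = (9.0896 + 47.4754 + 28.9032) / (4.6090 + 6.1827 + 8.7097) = 85.4682 / 19.5013 = 4.38269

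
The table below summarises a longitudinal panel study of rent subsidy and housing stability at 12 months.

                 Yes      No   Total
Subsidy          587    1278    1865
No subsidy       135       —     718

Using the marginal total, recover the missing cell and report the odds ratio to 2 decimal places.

The missing cell is in the unexposed row: 718 − 135 = 583.
So a = 587, b = 1278, c = 135, d = 583.
OR = (a·d)/(b·c) = (587 × 583) / (1278 × 135) = 342221 / 172530 = 1.98354

1.98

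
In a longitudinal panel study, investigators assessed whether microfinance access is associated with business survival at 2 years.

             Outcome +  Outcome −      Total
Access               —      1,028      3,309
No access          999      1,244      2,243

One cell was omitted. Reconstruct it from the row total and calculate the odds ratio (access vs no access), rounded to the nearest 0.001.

The missing cell is in the exposed row: 3309 − 1028 = 2281.
So a = 2281, b = 1028, c = 999, d = 1244.
OR = (a·d)/(b·c) = (2281 × 1244) / (1028 × 999) = 2837564 / 1026972 = 2.76304

2.763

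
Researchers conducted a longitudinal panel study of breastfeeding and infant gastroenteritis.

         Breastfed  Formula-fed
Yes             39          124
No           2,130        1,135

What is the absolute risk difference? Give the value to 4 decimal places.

Reading the table with exposure as columns: a = 39 (Breastfed, case), b = 2130 (Breastfed, non-case), c = 124 (Formula-fed, case), d = 1135.
Risk in exposed = 39/2169 = 0.017981; risk in unexposed = 124/1259 = 0.098491.
Risk difference = 0.017981 − 0.098491 = -0.080510

-0.0805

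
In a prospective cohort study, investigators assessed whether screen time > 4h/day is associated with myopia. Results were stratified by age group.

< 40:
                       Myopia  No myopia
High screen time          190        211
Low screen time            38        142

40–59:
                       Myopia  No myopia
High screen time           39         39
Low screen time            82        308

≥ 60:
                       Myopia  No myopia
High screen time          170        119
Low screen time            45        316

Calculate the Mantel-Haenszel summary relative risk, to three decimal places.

RR_MH = Σ(aᵢ·n₀ᵢ/nᵢ) / Σ(cᵢ·n₁ᵢ/nᵢ), with n₁ᵢ = aᵢ+bᵢ (exposed), n₀ᵢ = cᵢ+dᵢ (unexposed), nᵢ = n₁ᵢ+n₀ᵢ.
Stratum 1 (< 40): n₁ = 401, n₀ = 180, n = 581; a·n₀/n = 190·180/581 = 58.8640; c·n₁/n = 38·401/581 = 26.2272
Stratum 2 (40–59): n₁ = 78, n₀ = 390, n = 468; a·n₀/n = 39·390/468 = 32.5000; c·n₁/n = 82·78/468 = 13.6667
Stratum 3 (≥ 60): n₁ = 289, n₀ = 361, n = 650; a·n₀/n = 170·361/650 = 94.4154; c·n₁/n = 45·289/650 = 20.0077
RR_MH = (58.8640 + 32.5000 + 94.4154) / (26.2272 + 13.6667 + 20.0077) = 185.7794 / 59.9016 = 3.10141

3.101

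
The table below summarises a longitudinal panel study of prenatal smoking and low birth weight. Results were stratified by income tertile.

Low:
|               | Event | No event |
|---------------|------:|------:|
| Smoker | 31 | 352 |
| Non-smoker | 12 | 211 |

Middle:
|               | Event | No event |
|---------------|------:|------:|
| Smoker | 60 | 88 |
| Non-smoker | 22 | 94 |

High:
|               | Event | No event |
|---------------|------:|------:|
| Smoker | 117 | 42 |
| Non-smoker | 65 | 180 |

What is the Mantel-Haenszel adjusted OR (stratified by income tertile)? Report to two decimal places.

OR_MH = Σ(aᵢdᵢ/nᵢ) / Σ(bᵢcᵢ/nᵢ), where nᵢ is the stratum total.
Stratum 1 (Low): n = 606; a·d/n = 31·211/606 = 10.7937; b·c/n = 352·12/606 = 6.9703
Stratum 2 (Middle): n = 264; a·d/n = 60·94/264 = 21.3636; b·c/n = 88·22/264 = 7.3333
Stratum 3 (High): n = 404; a·d/n = 117·180/404 = 52.1287; b·c/n = 42·65/404 = 6.7574
OR_MH = (10.7937 + 21.3636 + 52.1287) / (6.9703 + 7.3333 + 6.7574) = 84.2861 / 21.0611 = 4.00199

4.00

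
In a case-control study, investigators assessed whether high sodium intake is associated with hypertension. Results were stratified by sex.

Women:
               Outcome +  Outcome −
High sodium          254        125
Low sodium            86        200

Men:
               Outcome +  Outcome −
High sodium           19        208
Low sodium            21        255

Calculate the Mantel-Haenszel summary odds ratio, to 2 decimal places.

3.46

OR_MH = Σ(aᵢdᵢ/nᵢ) / Σ(bᵢcᵢ/nᵢ), where nᵢ is the stratum total.
Stratum 1 (Women): n = 665; a·d/n = 254·200/665 = 76.3910; b·c/n = 125·86/665 = 16.1654
Stratum 2 (Men): n = 503; a·d/n = 19·255/503 = 9.6322; b·c/n = 208·21/503 = 8.6839
OR_MH = (76.3910 + 9.6322) / (16.1654 + 8.6839) = 86.0232 / 24.8493 = 3.46179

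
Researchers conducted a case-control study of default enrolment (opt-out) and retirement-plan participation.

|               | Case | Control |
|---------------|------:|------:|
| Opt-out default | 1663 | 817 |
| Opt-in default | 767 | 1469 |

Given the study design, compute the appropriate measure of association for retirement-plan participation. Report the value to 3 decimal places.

3.898

Cells: a = 1663, b = 817, c = 767, d = 1469.
This is a case-control study: participants were sampled on outcome status, so risks in the source population cannot be estimated directly — relative risk is not valid here. The odds ratio is the appropriate measure.
OR = (a·d)/(b·c) = (1663 × 1469) / (817 × 767) = 2442947 / 626639 = 3.89849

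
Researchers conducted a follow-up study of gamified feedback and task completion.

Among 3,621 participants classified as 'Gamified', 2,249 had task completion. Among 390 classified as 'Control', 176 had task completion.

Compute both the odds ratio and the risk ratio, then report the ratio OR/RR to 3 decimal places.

1.448

From the description: a = 2249, b = 1372, c = 176, d = 214.
OR = (2249·214)/(1372·176) = 481286/241472 = 1.99313
Risk in exposed = 2249/3621 = 0.62110; risk in unexposed = 176/390 = 0.45128; RR = 1.37630
OR/RR = 1.99313 / 1.37630 = 1.44818
The outcome is not rare, so the OR lies further from 1 than the RR.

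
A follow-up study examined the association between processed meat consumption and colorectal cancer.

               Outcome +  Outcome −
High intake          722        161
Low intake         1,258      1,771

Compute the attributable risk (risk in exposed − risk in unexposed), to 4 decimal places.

0.4023

Cells: a = 722, b = 161, c = 1258, d = 1771.
Risk in exposed = 722/883 = 0.817667; risk in unexposed = 1258/3029 = 0.415319.
Risk difference = 0.817667 − 0.415319 = 0.402348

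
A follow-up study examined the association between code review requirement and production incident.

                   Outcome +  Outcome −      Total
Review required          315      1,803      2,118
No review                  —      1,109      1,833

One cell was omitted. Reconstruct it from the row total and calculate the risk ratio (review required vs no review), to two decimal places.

0.38

The missing cell is in the unexposed row: 1833 − 1109 = 724.
So a = 315, b = 1803, c = 724, d = 1109.
RR = [a/(a+b)] / [c/(c+d)] = (315/2118) / (724/1833) = 0.14873/0.39498 = 0.37654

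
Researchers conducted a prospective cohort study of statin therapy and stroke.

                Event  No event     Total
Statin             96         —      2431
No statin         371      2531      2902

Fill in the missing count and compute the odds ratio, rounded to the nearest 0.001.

0.280

The missing cell is in the exposed row: 2431 − 96 = 2335.
So a = 96, b = 2335, c = 371, d = 2531.
OR = (a·d)/(b·c) = (96 × 2531) / (2335 × 371) = 242976 / 866285 = 0.28048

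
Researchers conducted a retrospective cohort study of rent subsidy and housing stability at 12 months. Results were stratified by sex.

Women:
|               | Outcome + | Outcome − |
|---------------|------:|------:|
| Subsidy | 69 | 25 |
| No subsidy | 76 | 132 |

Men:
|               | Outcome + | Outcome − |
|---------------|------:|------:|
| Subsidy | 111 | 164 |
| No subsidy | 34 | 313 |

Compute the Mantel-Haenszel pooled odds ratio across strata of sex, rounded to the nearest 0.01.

5.64

OR_MH = Σ(aᵢdᵢ/nᵢ) / Σ(bᵢcᵢ/nᵢ), where nᵢ is the stratum total.
Stratum 1 (Women): n = 302; a·d/n = 69·132/302 = 30.1589; b·c/n = 25·76/302 = 6.2914
Stratum 2 (Men): n = 622; a·d/n = 111·313/622 = 55.8569; b·c/n = 164·34/622 = 8.9646
OR_MH = (30.1589 + 55.8569) / (6.2914 + 8.9646) = 86.0159 / 15.2560 = 5.63816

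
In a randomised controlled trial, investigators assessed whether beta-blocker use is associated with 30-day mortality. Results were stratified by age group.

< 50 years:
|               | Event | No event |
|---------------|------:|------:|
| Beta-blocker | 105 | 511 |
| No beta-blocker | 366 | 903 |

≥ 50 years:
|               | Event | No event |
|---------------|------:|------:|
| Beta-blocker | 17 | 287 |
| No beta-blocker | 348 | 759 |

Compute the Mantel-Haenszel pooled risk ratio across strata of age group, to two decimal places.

0.43

RR_MH = Σ(aᵢ·n₀ᵢ/nᵢ) / Σ(cᵢ·n₁ᵢ/nᵢ), with n₁ᵢ = aᵢ+bᵢ (exposed), n₀ᵢ = cᵢ+dᵢ (unexposed), nᵢ = n₁ᵢ+n₀ᵢ.
Stratum 1 (< 50 years): n₁ = 616, n₀ = 1269, n = 1885; a·n₀/n = 105·1269/1885 = 70.6870; c·n₁/n = 366·616/1885 = 119.6053
Stratum 2 (≥ 50 years): n₁ = 304, n₀ = 1107, n = 1411; a·n₀/n = 17·1107/1411 = 13.3373; c·n₁/n = 348·304/1411 = 74.9766
RR_MH = (70.6870 + 13.3373) / (119.6053 + 74.9766) = 84.0244 / 194.5819 = 0.43182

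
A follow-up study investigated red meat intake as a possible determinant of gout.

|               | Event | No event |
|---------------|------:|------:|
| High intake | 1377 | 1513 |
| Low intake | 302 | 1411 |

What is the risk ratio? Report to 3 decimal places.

Cells: a = 1377, b = 1513, c = 302, d = 1411.
Risk in exposed = 1377/2890 = 0.47647; risk in unexposed = 302/1713 = 0.17630.
RR = 0.47647 / 0.17630 = 2.70263
The risk among the exposed is 2.70 times that among the unexposed.

2.703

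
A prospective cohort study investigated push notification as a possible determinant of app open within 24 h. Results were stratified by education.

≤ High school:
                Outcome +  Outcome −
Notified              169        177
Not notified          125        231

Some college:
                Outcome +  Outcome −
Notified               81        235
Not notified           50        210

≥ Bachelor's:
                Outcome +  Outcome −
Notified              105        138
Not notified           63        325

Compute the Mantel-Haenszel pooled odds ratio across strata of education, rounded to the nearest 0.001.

OR_MH = Σ(aᵢdᵢ/nᵢ) / Σ(bᵢcᵢ/nᵢ), where nᵢ is the stratum total.
Stratum 1 (≤ High school): n = 702; a·d/n = 169·231/702 = 55.6111; b·c/n = 177·125/702 = 31.5171
Stratum 2 (Some college): n = 576; a·d/n = 81·210/576 = 29.5312; b·c/n = 235·50/576 = 20.3993
Stratum 3 (≥ Bachelor's): n = 631; a·d/n = 105·325/631 = 54.0808; b·c/n = 138·63/631 = 13.7781
OR_MH = (55.6111 + 29.5312 + 54.0808) / (31.5171 + 20.3993 + 13.7781) = 139.2232 / 65.6945 = 2.11925

2.119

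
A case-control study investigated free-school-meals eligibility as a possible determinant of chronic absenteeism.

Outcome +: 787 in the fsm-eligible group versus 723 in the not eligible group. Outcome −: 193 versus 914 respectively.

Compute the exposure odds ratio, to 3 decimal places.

From the description: a = 787, b = 193, c = 723, d = 914.
OR = (a·d)/(b·c) = (787 × 914) / (193 × 723) = 719318 / 139539 = 5.15496
The odds of chronic absenteeism are about 5.15 times as high in the fsm-eligible group.

5.155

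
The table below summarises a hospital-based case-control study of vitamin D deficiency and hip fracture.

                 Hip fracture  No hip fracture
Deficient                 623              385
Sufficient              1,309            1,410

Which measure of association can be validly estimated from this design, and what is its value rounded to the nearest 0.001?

Cells: a = 623, b = 385, c = 1309, d = 1410.
This is a hospital-based case-control study: participants were sampled on outcome status, so risks in the source population cannot be estimated directly — relative risk is not valid here. The odds ratio is the appropriate measure.
OR = (a·d)/(b·c) = (623 × 1410) / (385 × 1309) = 878430 / 503965 = 1.74304

1.743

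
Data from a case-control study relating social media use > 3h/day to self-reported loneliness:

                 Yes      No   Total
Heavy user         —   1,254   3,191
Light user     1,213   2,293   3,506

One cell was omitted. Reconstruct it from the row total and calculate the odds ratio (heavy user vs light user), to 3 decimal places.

2.920

The missing cell is in the exposed row: 3191 − 1254 = 1937.
So a = 1937, b = 1254, c = 1213, d = 2293.
OR = (a·d)/(b·c) = (1937 × 2293) / (1254 × 1213) = 4441541 / 1521102 = 2.91995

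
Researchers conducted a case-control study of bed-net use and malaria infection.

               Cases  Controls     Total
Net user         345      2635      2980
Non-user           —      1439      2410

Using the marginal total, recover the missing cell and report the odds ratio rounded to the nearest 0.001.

0.194

The missing cell is in the unexposed row: 2410 − 1439 = 971.
So a = 345, b = 2635, c = 971, d = 1439.
OR = (a·d)/(b·c) = (345 × 1439) / (2635 × 971) = 496455 / 2558585 = 0.19403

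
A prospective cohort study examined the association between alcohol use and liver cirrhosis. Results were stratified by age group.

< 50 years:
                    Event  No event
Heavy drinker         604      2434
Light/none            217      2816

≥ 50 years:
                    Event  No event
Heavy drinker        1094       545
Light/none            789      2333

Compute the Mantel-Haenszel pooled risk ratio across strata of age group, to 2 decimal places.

RR_MH = Σ(aᵢ·n₀ᵢ/nᵢ) / Σ(cᵢ·n₁ᵢ/nᵢ), with n₁ᵢ = aᵢ+bᵢ (exposed), n₀ᵢ = cᵢ+dᵢ (unexposed), nᵢ = n₁ᵢ+n₀ᵢ.
Stratum 1 (< 50 years): n₁ = 3038, n₀ = 3033, n = 6071; a·n₀/n = 604·3033/6071 = 301.7513; c·n₁/n = 217·3038/6071 = 108.5894
Stratum 2 (≥ 50 years): n₁ = 1639, n₀ = 3122, n = 4761; a·n₀/n = 1094·3122/4761 = 717.3846; c·n₁/n = 789·1639/4761 = 271.6175
RR_MH = (301.7513 + 717.3846) / (108.5894 + 271.6175) = 1019.1359 / 380.2069 = 2.68048

2.68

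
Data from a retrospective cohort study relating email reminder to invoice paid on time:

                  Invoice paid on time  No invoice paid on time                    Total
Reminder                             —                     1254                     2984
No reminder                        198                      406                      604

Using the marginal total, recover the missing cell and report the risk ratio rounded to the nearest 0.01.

The missing cell is in the exposed row: 2984 − 1254 = 1730.
So a = 1730, b = 1254, c = 198, d = 406.
RR = [a/(a+b)] / [c/(c+d)] = (1730/2984) / (198/604) = 0.57976/0.32781 = 1.76856

1.77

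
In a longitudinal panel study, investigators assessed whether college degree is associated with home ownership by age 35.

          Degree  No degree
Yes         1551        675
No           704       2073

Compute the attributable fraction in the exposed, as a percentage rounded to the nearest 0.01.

Reading the table with exposure as columns: a = 1551 (Degree, case), b = 704 (Degree, non-case), c = 675 (No degree, case), d = 2073.
Risk in exposed = 1551/2255 = 0.68780; risk in unexposed = 675/2748 = 0.24563.
RR = 0.68780/0.24563 = 2.80013
AR% = (RR − 1)/RR × 100 = (2.80013 − 1)/2.80013 × 100 = 64.2874%

64.29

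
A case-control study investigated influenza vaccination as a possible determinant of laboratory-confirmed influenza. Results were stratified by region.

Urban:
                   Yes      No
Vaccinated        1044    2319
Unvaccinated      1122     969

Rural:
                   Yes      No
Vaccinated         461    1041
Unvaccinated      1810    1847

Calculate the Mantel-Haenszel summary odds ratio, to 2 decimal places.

0.42

OR_MH = Σ(aᵢdᵢ/nᵢ) / Σ(bᵢcᵢ/nᵢ), where nᵢ is the stratum total.
Stratum 1 (Urban): n = 5454; a·d/n = 1044·969/5454 = 185.4851; b·c/n = 2319·1122/5454 = 477.0660
Stratum 2 (Rural): n = 5159; a·d/n = 461·1847/5159 = 165.0450; b·c/n = 1041·1810/5159 = 365.2278
OR_MH = (185.4851 + 165.0450) / (477.0660 + 365.2278) = 350.5301 / 842.2938 = 0.41616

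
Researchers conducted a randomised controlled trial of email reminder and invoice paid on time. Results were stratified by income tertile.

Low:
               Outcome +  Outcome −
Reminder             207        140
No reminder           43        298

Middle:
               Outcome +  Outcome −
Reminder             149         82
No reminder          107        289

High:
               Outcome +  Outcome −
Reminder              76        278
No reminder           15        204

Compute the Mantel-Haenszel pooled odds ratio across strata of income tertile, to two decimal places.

6.18

OR_MH = Σ(aᵢdᵢ/nᵢ) / Σ(bᵢcᵢ/nᵢ), where nᵢ is the stratum total.
Stratum 1 (Low): n = 688; a·d/n = 207·298/688 = 89.6599; b·c/n = 140·43/688 = 8.7500
Stratum 2 (Middle): n = 627; a·d/n = 149·289/627 = 68.6778; b·c/n = 82·107/627 = 13.9936
Stratum 3 (High): n = 573; a·d/n = 76·204/573 = 27.0576; b·c/n = 278·15/573 = 7.2775
OR_MH = (89.6599 + 68.6778 + 27.0576) / (8.7500 + 13.9936 + 7.2775) = 185.3953 / 30.0211 = 6.17550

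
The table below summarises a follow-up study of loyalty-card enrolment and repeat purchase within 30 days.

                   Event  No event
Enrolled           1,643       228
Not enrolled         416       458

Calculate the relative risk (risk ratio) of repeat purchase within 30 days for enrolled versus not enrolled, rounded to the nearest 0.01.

1.84

Cells: a = 1643, b = 228, c = 416, d = 458.
Risk in exposed = 1643/1871 = 0.87814; risk in unexposed = 416/874 = 0.47597.
RR = 0.87814 / 0.47597 = 1.84494
The risk among the exposed is 1.84 times that among the unexposed.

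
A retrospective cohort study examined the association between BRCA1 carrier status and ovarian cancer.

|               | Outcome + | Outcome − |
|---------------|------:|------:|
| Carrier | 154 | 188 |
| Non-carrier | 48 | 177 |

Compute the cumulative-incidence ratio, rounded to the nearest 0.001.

Cells: a = 154, b = 188, c = 48, d = 177.
Risk in exposed = 154/342 = 0.45029; risk in unexposed = 48/225 = 0.21333.
RR = 0.45029 / 0.21333 = 2.11075
The risk among the exposed is 2.11 times that among the unexposed.

2.111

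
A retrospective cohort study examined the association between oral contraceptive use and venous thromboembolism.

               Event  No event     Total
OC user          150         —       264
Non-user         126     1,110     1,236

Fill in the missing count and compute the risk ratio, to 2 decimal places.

The missing cell is in the exposed row: 264 − 150 = 114.
So a = 150, b = 114, c = 126, d = 1110.
RR = [a/(a+b)] / [c/(c+d)] = (150/264) / (126/1236) = 0.56818/0.10194 = 5.57359

5.57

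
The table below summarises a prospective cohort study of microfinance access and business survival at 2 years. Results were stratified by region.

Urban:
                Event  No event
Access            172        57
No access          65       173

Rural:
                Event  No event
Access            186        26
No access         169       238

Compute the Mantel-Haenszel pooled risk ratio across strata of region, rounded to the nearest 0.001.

RR_MH = Σ(aᵢ·n₀ᵢ/nᵢ) / Σ(cᵢ·n₁ᵢ/nᵢ), with n₁ᵢ = aᵢ+bᵢ (exposed), n₀ᵢ = cᵢ+dᵢ (unexposed), nᵢ = n₁ᵢ+n₀ᵢ.
Stratum 1 (Urban): n₁ = 229, n₀ = 238, n = 467; a·n₀/n = 172·238/467 = 87.6574; c·n₁/n = 65·229/467 = 31.8737
Stratum 2 (Rural): n₁ = 212, n₀ = 407, n = 619; a·n₀/n = 186·407/619 = 122.2973; c·n₁/n = 169·212/619 = 57.8805
RR_MH = (87.6574 + 122.2973) / (31.8737 + 57.8805) = 209.9546 / 89.7541 = 2.33922

2.339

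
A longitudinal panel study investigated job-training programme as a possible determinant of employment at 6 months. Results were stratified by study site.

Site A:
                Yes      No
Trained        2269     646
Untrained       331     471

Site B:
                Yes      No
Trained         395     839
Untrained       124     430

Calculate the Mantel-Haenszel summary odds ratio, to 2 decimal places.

OR_MH = Σ(aᵢdᵢ/nᵢ) / Σ(bᵢcᵢ/nᵢ), where nᵢ is the stratum total.
Stratum 1 (Site A): n = 3717; a·d/n = 2269·471/3717 = 287.5165; b·c/n = 646·331/3717 = 57.5265
Stratum 2 (Site B): n = 1788; a·d/n = 395·430/1788 = 94.9944; b·c/n = 839·124/1788 = 58.1857
OR_MH = (287.5165 + 94.9944) / (57.5265 + 58.1857) = 382.5110 / 115.7122 = 3.30571

3.31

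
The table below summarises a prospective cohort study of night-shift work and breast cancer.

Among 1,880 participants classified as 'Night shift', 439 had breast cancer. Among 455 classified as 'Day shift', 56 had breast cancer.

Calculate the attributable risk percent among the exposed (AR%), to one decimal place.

47.3

From the description: a = 439, b = 1441, c = 56, d = 399.
Risk in exposed = 439/1880 = 0.23351; risk in unexposed = 56/455 = 0.12308.
RR = 0.23351/0.12308 = 1.89727
AR% = (RR − 1)/RR × 100 = (1.89727 − 1)/1.89727 × 100 = 47.2928%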